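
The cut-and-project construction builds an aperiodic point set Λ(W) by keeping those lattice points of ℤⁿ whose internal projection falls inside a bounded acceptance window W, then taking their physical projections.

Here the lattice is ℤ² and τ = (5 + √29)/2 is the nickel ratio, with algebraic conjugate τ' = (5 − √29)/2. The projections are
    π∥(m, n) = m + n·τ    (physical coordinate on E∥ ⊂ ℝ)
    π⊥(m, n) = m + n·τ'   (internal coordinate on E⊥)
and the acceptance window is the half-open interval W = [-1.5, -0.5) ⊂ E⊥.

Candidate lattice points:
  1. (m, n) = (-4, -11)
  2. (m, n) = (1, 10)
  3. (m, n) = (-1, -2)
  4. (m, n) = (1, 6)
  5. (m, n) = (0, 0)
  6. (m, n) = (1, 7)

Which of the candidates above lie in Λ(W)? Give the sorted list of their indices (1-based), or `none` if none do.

2, 3

Numerically τ ≈ 5.192582 and τ' = −1/τ ≈ -0.192582.
candidate 1: (m,n)=(-4,-11) → π∥ = -4-11·τ ≈ -61.118406, π⊥ = -4-11·τ' ≈ -1.881594 ∉ [-1.5, -0.5) ⇒ out
candidate 2: (m,n)=(1,10) → π∥ = 1+10·τ ≈ 52.925824, π⊥ = 1+10·τ' ≈ -0.925824 ∈ [-1.5, -0.5) ⇒ IN Λ
candidate 3: (m,n)=(-1,-2) → π∥ = -1-2·τ ≈ -11.385165, π⊥ = -1-2·τ' ≈ -0.614835 ∈ [-1.5, -0.5) ⇒ IN Λ
candidate 4: (m,n)=(1,6) → π∥ = 1+6·τ ≈ 32.155494, π⊥ = 1+6·τ' ≈ -0.155494 ∉ [-1.5, -0.5) ⇒ out
candidate 5: (m,n)=(0,0) → π∥ = 0+0·τ ≈ 0.000000, π⊥ = 0+0·τ' ≈ 0.000000 ∉ [-1.5, -0.5) ⇒ out
candidate 6: (m,n)=(1,7) → π∥ = 1+7·τ ≈ 37.348077, π⊥ = 1+7·τ' ≈ -0.348077 ∉ [-1.5, -0.5) ⇒ out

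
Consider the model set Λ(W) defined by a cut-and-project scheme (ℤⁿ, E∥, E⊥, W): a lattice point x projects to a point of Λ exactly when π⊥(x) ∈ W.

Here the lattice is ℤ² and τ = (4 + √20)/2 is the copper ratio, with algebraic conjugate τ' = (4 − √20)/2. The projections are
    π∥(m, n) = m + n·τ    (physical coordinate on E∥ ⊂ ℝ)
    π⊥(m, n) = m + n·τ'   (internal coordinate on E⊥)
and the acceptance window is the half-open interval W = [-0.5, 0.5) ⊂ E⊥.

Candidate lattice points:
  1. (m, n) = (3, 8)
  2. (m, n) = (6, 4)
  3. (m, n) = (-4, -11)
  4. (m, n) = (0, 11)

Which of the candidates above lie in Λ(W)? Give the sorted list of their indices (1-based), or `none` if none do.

none

Compute τ' = (4−√20)/2 = -0.23607, so π⊥(m,n) = m -0.23607·n.
candidate 1: (m,n)=(3,8) → π∥ = 3+8·τ ≈ 36.88854, π⊥ = 3+8·τ' ≈ 1.11146 ∉ [-0.5, 0.5) ⇒ out
candidate 2: (m,n)=(6,4) → π∥ = 6+4·τ ≈ 22.94427, π⊥ = 6+4·τ' ≈ 5.05573 ∉ [-0.5, 0.5) ⇒ out
candidate 3: (m,n)=(-4,-11) → π∥ = -4-11·τ ≈ -50.59675, π⊥ = -4-11·τ' ≈ -1.40325 ∉ [-0.5, 0.5) ⇒ out
candidate 4: (m,n)=(0,11) → π∥ = 0+11·τ ≈ 46.59675, π⊥ = 0+11·τ' ≈ -2.59675 ∉ [-0.5, 0.5) ⇒ out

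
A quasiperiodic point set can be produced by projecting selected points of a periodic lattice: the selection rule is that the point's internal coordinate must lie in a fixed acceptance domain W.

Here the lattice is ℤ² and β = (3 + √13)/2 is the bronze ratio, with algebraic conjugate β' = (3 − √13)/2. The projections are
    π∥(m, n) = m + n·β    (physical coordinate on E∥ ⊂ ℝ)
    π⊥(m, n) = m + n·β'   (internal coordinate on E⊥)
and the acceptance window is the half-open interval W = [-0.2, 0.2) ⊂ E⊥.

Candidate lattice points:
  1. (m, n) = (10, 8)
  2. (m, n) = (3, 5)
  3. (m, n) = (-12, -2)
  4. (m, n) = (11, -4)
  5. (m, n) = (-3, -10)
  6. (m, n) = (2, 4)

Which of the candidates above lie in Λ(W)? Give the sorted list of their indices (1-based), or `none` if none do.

β' = (3−√13)/2 ≈ -0.3028.
#1 (10,8): internal coord 10 + (8)·β' = +7.5778; +7.5778 ∉ [-0.2, 0.2) → out
#2 (3,5): internal coord 3 + (5)·β' = +1.4861; +1.4861 ∉ [-0.2, 0.2) → out
#3 (-12,-2): internal coord -12 + (-2)·β' = -11.3944; -11.3944 ∉ [-0.2, 0.2) → out
#4 (11,-4): internal coord 11 + (-4)·β' = +12.2111; +12.2111 ∉ [-0.2, 0.2) → out
#5 (-3,-10): internal coord -3 + (-10)·β' = +0.0278; +0.0278 ∈ [-0.2, 0.2) → IN Λ
#6 (2,4): internal coord 2 + (4)·β' = +0.7889; +0.7889 ∉ [-0.2, 0.2) → out

5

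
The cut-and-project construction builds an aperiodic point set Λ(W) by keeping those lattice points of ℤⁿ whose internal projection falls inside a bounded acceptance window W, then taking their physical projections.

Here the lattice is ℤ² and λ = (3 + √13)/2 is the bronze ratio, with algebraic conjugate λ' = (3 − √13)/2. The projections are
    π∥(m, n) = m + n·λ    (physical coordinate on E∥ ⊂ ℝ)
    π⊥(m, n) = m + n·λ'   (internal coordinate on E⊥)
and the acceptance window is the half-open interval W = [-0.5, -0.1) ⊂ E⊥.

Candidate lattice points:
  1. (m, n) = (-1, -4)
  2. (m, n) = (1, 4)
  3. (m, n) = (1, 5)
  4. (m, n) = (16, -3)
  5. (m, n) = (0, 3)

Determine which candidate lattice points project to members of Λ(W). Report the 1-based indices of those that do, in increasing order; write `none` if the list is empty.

λ' = (3−√13)/2 ≈ -0.30278.
#1 (-1,-4): internal coord -1 + (-4)·λ' = +0.21110; +0.21110 ∉ [-0.5, -0.1) → out
#2 (1,4): internal coord 1 + (4)·λ' = -0.21110; -0.21110 ∈ [-0.5, -0.1) → IN Λ
#3 (1,5): internal coord 1 + (5)·λ' = -0.51388; -0.51388 ∉ [-0.5, -0.1) → out
#4 (16,-3): internal coord 16 + (-3)·λ' = +16.90833; +16.90833 ∉ [-0.5, -0.1) → out
#5 (0,3): internal coord 0 + (3)·λ' = -0.90833; -0.90833 ∉ [-0.5, -0.1) → out

2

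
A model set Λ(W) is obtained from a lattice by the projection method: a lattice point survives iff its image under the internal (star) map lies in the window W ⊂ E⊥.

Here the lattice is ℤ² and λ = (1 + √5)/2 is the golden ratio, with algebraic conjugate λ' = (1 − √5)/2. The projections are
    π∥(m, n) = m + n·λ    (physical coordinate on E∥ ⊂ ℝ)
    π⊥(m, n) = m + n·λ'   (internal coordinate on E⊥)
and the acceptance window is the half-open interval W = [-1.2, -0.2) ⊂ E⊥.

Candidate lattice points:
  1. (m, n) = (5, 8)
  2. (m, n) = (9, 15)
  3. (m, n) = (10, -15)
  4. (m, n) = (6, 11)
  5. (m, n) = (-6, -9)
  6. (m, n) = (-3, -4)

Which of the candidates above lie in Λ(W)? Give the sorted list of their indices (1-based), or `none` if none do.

Numerically λ ≈ 1.6180 and λ' = −1/λ ≈ -0.6180.
#1 (5,8): internal coord 5 + (8)·λ' = +0.0557; +0.0557 ∉ [-1.2, -0.2) → out
#2 (9,15): internal coord 9 + (15)·λ' = -0.2705; -0.2705 ∈ [-1.2, -0.2) → IN Λ
#3 (10,-15): internal coord 10 + (-15)·λ' = +19.2705; +19.2705 ∉ [-1.2, -0.2) → out
#4 (6,11): internal coord 6 + (11)·λ' = -0.7984; -0.7984 ∈ [-1.2, -0.2) → IN Λ
#5 (-6,-9): internal coord -6 + (-9)·λ' = -0.4377; -0.4377 ∈ [-1.2, -0.2) → IN Λ
#6 (-3,-4): internal coord -3 + (-4)·λ' = -0.5279; -0.5279 ∈ [-1.2, -0.2) → IN Λ

2, 4, 5, 6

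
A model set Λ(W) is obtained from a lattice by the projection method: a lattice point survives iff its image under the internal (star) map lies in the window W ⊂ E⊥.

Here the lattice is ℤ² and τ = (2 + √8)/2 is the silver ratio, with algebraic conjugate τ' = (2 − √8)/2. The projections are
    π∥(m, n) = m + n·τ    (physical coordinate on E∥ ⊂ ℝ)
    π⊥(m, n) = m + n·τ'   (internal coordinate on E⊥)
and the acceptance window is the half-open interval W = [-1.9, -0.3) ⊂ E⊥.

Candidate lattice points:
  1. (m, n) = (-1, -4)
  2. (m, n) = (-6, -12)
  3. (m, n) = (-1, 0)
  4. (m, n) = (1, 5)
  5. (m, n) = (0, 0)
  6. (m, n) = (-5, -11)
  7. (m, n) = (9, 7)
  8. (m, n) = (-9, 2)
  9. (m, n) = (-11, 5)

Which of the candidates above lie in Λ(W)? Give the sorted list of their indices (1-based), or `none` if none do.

τ' = (2−√8)/2 ≈ -0.4142.
#1 (-1,-4): internal coord -1 + (-4)·τ' = +0.6569; +0.6569 ∉ [-1.9, -0.3) → out
#2 (-6,-12): internal coord -6 + (-12)·τ' = -1.0294; -1.0294 ∈ [-1.9, -0.3) → IN Λ
#3 (-1,0): internal coord -1 + (0)·τ' = -1.0000; -1.0000 ∈ [-1.9, -0.3) → IN Λ
#4 (1,5): internal coord 1 + (5)·τ' = -1.0711; -1.0711 ∈ [-1.9, -0.3) → IN Λ
#5 (0,0): internal coord 0 + (0)·τ' = +0.0000; +0.0000 ∉ [-1.9, -0.3) → out
#6 (-5,-11): internal coord -5 + (-11)·τ' = -0.4437; -0.4437 ∈ [-1.9, -0.3) → IN Λ
#7 (9,7): internal coord 9 + (7)·τ' = +6.1005; +6.1005 ∉ [-1.9, -0.3) → out
#8 (-9,2): internal coord -9 + (2)·τ' = -9.8284; -9.8284 ∉ [-1.9, -0.3) → out
#9 (-11,5): internal coord -11 + (5)·τ' = -13.0711; -13.0711 ∉ [-1.9, -0.3) → out

2, 3, 4, 6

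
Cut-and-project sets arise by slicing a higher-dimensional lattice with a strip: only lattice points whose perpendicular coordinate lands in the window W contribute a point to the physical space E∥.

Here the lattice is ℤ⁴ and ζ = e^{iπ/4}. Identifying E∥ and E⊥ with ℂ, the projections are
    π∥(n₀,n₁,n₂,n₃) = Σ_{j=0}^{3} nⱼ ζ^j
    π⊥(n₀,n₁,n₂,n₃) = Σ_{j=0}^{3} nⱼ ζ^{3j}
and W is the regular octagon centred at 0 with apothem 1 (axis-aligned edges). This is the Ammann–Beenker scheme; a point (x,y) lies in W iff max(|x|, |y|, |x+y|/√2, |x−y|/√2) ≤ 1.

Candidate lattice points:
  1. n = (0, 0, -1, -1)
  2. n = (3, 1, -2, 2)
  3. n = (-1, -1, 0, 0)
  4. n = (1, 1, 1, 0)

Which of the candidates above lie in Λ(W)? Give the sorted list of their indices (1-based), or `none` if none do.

1, 3, 4

With ζ = e^{iπ/4} the internal vectors are ζ^0,ζ^3,ζ^6,ζ^9.
#1 (0, 0, -1, -1): internal (-0.7071, 0.2929); octagon support 0.7071 vs apothem 1 → ∈ W
#2 (3, 1, -2, 2): internal (3.7071, 4.1213); octagon support 5.5355 vs apothem 1 → ∉ W
#3 (-1, -1, 0, 0): internal (-0.2929, -0.7071); octagon support 0.7071 vs apothem 1 → ∈ W
#4 (1, 1, 1, 0): internal (0.2929, -0.2929); octagon support 0.4142 vs apothem 1 → ∈ W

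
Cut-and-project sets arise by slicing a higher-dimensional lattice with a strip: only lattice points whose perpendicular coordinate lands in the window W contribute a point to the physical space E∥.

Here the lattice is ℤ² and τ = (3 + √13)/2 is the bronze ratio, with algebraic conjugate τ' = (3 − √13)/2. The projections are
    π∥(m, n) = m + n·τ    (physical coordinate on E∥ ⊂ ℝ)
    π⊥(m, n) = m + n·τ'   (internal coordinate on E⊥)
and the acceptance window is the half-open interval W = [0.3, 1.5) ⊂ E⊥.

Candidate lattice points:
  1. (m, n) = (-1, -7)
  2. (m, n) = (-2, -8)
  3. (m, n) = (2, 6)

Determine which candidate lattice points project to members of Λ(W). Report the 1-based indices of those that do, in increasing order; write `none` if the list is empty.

1, 2

Compute τ' = (3−√13)/2 = -0.3028, so π⊥(m,n) = m -0.3028·n.
candidate 1: (m,n)=(-1,-7) → π∥ = -1-7·τ ≈ -24.1194, π⊥ = -1-7·τ' ≈ 1.1194 ∈ [0.3, 1.5) ⇒ IN Λ
candidate 2: (m,n)=(-2,-8) → π∥ = -2-8·τ ≈ -28.4222, π⊥ = -2-8·τ' ≈ 0.4222 ∈ [0.3, 1.5) ⇒ IN Λ
candidate 3: (m,n)=(2,6) → π∥ = 2+6·τ ≈ 21.8167, π⊥ = 2+6·τ' ≈ 0.1833 ∉ [0.3, 1.5) ⇒ out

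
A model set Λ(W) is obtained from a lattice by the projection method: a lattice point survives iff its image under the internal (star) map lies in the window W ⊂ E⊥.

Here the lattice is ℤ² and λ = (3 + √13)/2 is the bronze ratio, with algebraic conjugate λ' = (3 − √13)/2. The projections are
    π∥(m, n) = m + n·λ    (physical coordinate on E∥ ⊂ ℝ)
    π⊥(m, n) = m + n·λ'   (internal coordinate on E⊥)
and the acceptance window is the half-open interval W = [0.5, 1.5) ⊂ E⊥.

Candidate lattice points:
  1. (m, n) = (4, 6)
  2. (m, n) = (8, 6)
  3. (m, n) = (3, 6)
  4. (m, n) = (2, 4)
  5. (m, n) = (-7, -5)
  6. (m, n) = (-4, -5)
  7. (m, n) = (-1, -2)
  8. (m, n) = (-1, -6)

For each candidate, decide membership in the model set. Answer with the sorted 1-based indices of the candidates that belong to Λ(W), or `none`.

λ' = (3−√13)/2 ≈ -0.30278.
[1] lift (4,6): star map gives 2.18335; window check 0.5 ≤ 2.18335 < 1.5 is false → out
[2] lift (8,6): star map gives 6.18335; window check 0.5 ≤ 6.18335 < 1.5 is false → out
[3] lift (3,6): star map gives 1.18335; window check 0.5 ≤ 1.18335 < 1.5 is true → IN Λ
[4] lift (2,4): star map gives 0.78890; window check 0.5 ≤ 0.78890 < 1.5 is true → IN Λ
[5] lift (-7,-5): star map gives -5.48612; window check 0.5 ≤ -5.48612 < 1.5 is false → out
[6] lift (-4,-5): star map gives -2.48612; window check 0.5 ≤ -2.48612 < 1.5 is false → out
[7] lift (-1,-2): star map gives -0.39445; window check 0.5 ≤ -0.39445 < 1.5 is false → out
[8] lift (-1,-6): star map gives 0.81665; window check 0.5 ≤ 0.81665 < 1.5 is true → IN Λ

3, 4, 8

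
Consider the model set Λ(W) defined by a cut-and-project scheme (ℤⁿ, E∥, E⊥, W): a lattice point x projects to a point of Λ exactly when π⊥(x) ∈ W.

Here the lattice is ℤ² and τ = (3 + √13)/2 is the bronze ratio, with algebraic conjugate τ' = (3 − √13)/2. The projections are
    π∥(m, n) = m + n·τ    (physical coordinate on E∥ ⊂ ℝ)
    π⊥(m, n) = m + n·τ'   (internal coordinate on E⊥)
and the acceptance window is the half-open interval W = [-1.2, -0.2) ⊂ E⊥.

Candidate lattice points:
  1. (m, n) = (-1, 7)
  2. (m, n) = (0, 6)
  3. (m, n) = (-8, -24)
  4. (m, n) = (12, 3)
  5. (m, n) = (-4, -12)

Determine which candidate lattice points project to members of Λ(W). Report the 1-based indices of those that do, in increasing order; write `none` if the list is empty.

3, 5

Compute τ' = (3−√13)/2 = -0.30278, so π⊥(m,n) = m -0.30278·n.
candidate 1: (m,n)=(-1,7) → π∥ = -1+7·τ ≈ 22.11943, π⊥ = -1+7·τ' ≈ -3.11943 ∉ [-1.2, -0.2) ⇒ out
candidate 2: (m,n)=(0,6) → π∥ = 0+6·τ ≈ 19.81665, π⊥ = 0+6·τ' ≈ -1.81665 ∉ [-1.2, -0.2) ⇒ out
candidate 3: (m,n)=(-8,-24) → π∥ = -8-24·τ ≈ -87.26662, π⊥ = -8-24·τ' ≈ -0.73338 ∈ [-1.2, -0.2) ⇒ IN Λ
candidate 4: (m,n)=(12,3) → π∥ = 12+3·τ ≈ 21.90833, π⊥ = 12+3·τ' ≈ 11.09167 ∉ [-1.2, -0.2) ⇒ out
candidate 5: (m,n)=(-4,-12) → π∥ = -4-12·τ ≈ -43.63331, π⊥ = -4-12·τ' ≈ -0.36669 ∈ [-1.2, -0.2) ⇒ IN Λ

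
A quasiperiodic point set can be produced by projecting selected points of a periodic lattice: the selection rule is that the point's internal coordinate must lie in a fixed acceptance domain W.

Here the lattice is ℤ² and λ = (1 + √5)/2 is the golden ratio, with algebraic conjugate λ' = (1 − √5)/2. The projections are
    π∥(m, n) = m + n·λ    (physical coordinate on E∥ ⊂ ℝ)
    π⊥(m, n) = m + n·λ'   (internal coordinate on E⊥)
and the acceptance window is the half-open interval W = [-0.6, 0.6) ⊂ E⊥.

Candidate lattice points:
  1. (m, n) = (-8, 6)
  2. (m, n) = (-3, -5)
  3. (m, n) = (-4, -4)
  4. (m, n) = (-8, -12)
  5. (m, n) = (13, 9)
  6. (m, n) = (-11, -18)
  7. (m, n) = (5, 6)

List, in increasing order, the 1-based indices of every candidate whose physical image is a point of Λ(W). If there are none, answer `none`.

λ' = (1−√5)/2 ≈ -0.61803.
[1] lift (-8,6): star map gives -11.70820; window check -0.6 ≤ -11.70820 < 0.6 is false → out
[2] lift (-3,-5): star map gives 0.09017; window check -0.6 ≤ 0.09017 < 0.6 is true → IN Λ
[3] lift (-4,-4): star map gives -1.52786; window check -0.6 ≤ -1.52786 < 0.6 is false → out
[4] lift (-8,-12): star map gives -0.58359; window check -0.6 ≤ -0.58359 < 0.6 is true → IN Λ
[5] lift (13,9): star map gives 7.43769; window check -0.6 ≤ 7.43769 < 0.6 is false → out
[6] lift (-11,-18): star map gives 0.12461; window check -0.6 ≤ 0.12461 < 0.6 is true → IN Λ
[7] lift (5,6): star map gives 1.29180; window check -0.6 ≤ 1.29180 < 0.6 is false → out

2, 4, 6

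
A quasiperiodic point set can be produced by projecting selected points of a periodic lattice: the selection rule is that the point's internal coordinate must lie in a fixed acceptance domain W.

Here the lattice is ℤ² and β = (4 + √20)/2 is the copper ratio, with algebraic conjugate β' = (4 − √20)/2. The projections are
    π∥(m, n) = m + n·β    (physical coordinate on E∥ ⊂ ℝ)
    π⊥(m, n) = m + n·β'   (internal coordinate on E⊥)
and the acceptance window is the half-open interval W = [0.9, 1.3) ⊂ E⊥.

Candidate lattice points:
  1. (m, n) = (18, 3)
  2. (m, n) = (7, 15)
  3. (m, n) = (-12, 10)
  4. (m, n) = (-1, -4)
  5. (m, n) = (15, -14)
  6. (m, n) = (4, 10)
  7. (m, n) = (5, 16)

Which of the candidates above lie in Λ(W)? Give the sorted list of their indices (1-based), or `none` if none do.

Numerically β ≈ 4.236068 and β' = −1/β ≈ -0.236068.
[1] lift (18,3): star map gives 17.291796; window check 0.9 ≤ 17.291796 < 1.3 is false → out
[2] lift (7,15): star map gives 3.458980; window check 0.9 ≤ 3.458980 < 1.3 is false → out
[3] lift (-12,10): star map gives -14.360680; window check 0.9 ≤ -14.360680 < 1.3 is false → out
[4] lift (-1,-4): star map gives -0.055728; window check 0.9 ≤ -0.055728 < 1.3 is false → out
[5] lift (15,-14): star map gives 18.304952; window check 0.9 ≤ 18.304952 < 1.3 is false → out
[6] lift (4,10): star map gives 1.639320; window check 0.9 ≤ 1.639320 < 1.3 is false → out
[7] lift (5,16): star map gives 1.222912; window check 0.9 ≤ 1.222912 < 1.3 is true → IN Λ

7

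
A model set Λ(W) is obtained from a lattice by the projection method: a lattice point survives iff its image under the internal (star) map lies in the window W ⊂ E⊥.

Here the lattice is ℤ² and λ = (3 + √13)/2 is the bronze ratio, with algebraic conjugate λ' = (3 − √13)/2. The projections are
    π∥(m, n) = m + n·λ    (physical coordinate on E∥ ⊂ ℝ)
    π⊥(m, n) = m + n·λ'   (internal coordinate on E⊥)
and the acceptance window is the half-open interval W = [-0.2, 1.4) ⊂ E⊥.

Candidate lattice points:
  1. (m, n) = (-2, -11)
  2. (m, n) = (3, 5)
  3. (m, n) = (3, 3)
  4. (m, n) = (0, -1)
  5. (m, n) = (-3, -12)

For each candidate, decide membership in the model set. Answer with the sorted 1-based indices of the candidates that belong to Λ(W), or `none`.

λ' = (3−√13)/2 ≈ -0.302776.
[1] lift (-2,-11): star map gives 1.330532; window check -0.2 ≤ 1.330532 < 1.4 is true → IN Λ
[2] lift (3,5): star map gives 1.486122; window check -0.2 ≤ 1.486122 < 1.4 is false → out
[3] lift (3,3): star map gives 2.091673; window check -0.2 ≤ 2.091673 < 1.4 is false → out
[4] lift (0,-1): star map gives 0.302776; window check -0.2 ≤ 0.302776 < 1.4 is true → IN Λ
[5] lift (-3,-12): star map gives 0.633308; window check -0.2 ≤ 0.633308 < 1.4 is true → IN Λ

1, 4, 5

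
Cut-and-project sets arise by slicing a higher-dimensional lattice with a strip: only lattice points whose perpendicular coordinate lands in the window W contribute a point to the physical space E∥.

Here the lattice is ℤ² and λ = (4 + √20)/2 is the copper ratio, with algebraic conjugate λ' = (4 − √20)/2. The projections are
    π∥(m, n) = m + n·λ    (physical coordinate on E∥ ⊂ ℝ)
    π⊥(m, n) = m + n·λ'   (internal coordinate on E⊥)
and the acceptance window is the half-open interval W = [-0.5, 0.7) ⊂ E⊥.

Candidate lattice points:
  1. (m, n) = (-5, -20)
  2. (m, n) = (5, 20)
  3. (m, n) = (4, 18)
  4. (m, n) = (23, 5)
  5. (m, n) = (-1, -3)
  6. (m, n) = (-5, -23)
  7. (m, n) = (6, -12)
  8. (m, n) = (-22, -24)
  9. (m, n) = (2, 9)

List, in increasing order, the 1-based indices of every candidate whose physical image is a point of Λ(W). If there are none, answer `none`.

λ' = (4−√20)/2 ≈ -0.23607.
[1] lift (-5,-20): star map gives -0.27864; window check -0.5 ≤ -0.27864 < 0.7 is true → IN Λ
[2] lift (5,20): star map gives 0.27864; window check -0.5 ≤ 0.27864 < 0.7 is true → IN Λ
[3] lift (4,18): star map gives -0.24922; window check -0.5 ≤ -0.24922 < 0.7 is true → IN Λ
[4] lift (23,5): star map gives 21.81966; window check -0.5 ≤ 21.81966 < 0.7 is false → out
[5] lift (-1,-3): star map gives -0.29180; window check -0.5 ≤ -0.29180 < 0.7 is true → IN Λ
[6] lift (-5,-23): star map gives 0.42956; window check -0.5 ≤ 0.42956 < 0.7 is true → IN Λ
[7] lift (6,-12): star map gives 8.83282; window check -0.5 ≤ 8.83282 < 0.7 is false → out
[8] lift (-22,-24): star map gives -16.33437; window check -0.5 ≤ -16.33437 < 0.7 is false → out
[9] lift (2,9): star map gives -0.12461; window check -0.5 ≤ -0.12461 < 0.7 is true → IN Λ

1, 2, 3, 5, 6, 9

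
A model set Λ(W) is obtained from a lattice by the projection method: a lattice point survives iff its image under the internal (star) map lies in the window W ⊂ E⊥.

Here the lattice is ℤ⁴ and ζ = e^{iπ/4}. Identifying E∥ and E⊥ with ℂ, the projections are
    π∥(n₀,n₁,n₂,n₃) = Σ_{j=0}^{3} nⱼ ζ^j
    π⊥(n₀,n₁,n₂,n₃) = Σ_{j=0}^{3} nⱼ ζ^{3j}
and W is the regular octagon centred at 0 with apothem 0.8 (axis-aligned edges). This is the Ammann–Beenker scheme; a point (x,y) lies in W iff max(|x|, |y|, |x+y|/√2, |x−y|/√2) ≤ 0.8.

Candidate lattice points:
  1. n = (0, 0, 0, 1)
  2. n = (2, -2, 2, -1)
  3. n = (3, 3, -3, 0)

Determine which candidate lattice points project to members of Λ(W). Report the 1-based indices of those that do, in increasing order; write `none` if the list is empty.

none

π⊥(n) = n₀ + n₁ζ³ + n₂ζ⁶ + n₃ζ⁹ where ζ = e^{iπ/4}.
candidate 1: n = (0, 0, 0, 1) → π⊥ ≈ (+0.707107, +0.707107); max(|x|,|y|,|x±y|/√2) = 1.000000 > 0.8 ⇒ ∉ W
candidate 2: n = (2, -2, 2, -1) → π⊥ ≈ (+2.707107, -4.121320); max(|x|,|y|,|x±y|/√2) = 4.828427 > 0.8 ⇒ ∉ W
candidate 3: n = (3, 3, -3, 0) → π⊥ ≈ (+0.878680, +5.121320); max(|x|,|y|,|x±y|/√2) = 5.121320 > 0.8 ⇒ ∉ W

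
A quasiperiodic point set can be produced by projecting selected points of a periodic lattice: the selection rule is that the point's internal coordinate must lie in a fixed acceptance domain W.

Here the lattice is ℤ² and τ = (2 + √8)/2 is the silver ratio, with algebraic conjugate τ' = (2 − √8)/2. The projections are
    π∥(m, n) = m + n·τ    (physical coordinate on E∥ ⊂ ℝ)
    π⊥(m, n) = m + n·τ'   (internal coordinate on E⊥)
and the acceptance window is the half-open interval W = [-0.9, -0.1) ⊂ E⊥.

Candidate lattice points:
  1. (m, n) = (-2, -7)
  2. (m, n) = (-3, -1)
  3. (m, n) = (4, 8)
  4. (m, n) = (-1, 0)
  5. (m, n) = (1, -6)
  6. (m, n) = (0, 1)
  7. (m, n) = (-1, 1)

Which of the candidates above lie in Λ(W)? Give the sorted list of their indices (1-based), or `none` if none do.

6

Compute τ' = (2−√8)/2 = -0.4142, so π⊥(m,n) = m -0.4142·n.
#1 (-2,-7): internal coord -2 + (-7)·τ' = +0.8995; +0.8995 ∉ [-0.9, -0.1) → out
#2 (-3,-1): internal coord -3 + (-1)·τ' = -2.5858; -2.5858 ∉ [-0.9, -0.1) → out
#3 (4,8): internal coord 4 + (8)·τ' = +0.6863; +0.6863 ∉ [-0.9, -0.1) → out
#4 (-1,0): internal coord -1 + (0)·τ' = -1.0000; -1.0000 ∉ [-0.9, -0.1) → out
#5 (1,-6): internal coord 1 + (-6)·τ' = +3.4853; +3.4853 ∉ [-0.9, -0.1) → out
#6 (0,1): internal coord 0 + (1)·τ' = -0.4142; -0.4142 ∈ [-0.9, -0.1) → IN Λ
#7 (-1,1): internal coord -1 + (1)·τ' = -1.4142; -1.4142 ∉ [-0.9, -0.1) → out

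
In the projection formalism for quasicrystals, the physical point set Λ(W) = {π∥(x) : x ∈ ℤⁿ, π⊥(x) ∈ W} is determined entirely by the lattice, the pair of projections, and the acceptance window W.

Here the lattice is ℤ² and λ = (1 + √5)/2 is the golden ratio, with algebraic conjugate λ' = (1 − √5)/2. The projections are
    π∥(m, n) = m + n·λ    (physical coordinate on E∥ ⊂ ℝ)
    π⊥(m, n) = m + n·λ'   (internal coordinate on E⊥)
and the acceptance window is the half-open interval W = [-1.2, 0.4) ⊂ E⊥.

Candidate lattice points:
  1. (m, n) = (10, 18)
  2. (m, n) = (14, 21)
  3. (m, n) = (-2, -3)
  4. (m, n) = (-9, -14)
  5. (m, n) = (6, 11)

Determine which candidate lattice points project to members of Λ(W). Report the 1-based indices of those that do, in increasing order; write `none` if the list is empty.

1, 3, 4, 5

Compute λ' = (1−√5)/2 = -0.6180, so π⊥(m,n) = m -0.6180·n.
candidate 1: (m,n)=(10,18) → π∥ = 10+18·λ ≈ 39.1246, π⊥ = 10+18·λ' ≈ -1.1246 ∈ [-1.2, 0.4) ⇒ IN Λ
candidate 2: (m,n)=(14,21) → π∥ = 14+21·λ ≈ 47.9787, π⊥ = 14+21·λ' ≈ 1.0213 ∉ [-1.2, 0.4) ⇒ out
candidate 3: (m,n)=(-2,-3) → π∥ = -2-3·λ ≈ -6.8541, π⊥ = -2-3·λ' ≈ -0.1459 ∈ [-1.2, 0.4) ⇒ IN Λ
candidate 4: (m,n)=(-9,-14) → π∥ = -9-14·λ ≈ -31.6525, π⊥ = -9-14·λ' ≈ -0.3475 ∈ [-1.2, 0.4) ⇒ IN Λ
candidate 5: (m,n)=(6,11) → π∥ = 6+11·λ ≈ 23.7984, π⊥ = 6+11·λ' ≈ -0.7984 ∈ [-1.2, 0.4) ⇒ IN Λ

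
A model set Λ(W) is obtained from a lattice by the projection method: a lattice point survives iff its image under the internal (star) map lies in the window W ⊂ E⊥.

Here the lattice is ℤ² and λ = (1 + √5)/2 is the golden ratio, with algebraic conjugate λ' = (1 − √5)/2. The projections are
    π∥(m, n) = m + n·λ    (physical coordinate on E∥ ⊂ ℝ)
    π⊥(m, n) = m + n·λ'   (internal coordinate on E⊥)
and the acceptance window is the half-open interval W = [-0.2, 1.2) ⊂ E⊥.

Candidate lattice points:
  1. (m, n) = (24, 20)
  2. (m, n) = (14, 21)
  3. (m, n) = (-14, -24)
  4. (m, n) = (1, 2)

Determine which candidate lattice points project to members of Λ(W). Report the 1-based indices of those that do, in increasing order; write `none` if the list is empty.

λ' = (1−√5)/2 ≈ -0.6180.
candidate 1: (m,n)=(24,20) → π∥ = 24+20·λ ≈ 56.3607, π⊥ = 24+20·λ' ≈ 11.6393 ∉ [-0.2, 1.2) ⇒ out
candidate 2: (m,n)=(14,21) → π∥ = 14+21·λ ≈ 47.9787, π⊥ = 14+21·λ' ≈ 1.0213 ∈ [-0.2, 1.2) ⇒ IN Λ
candidate 3: (m,n)=(-14,-24) → π∥ = -14-24·λ ≈ -52.8328, π⊥ = -14-24·λ' ≈ 0.8328 ∈ [-0.2, 1.2) ⇒ IN Λ
candidate 4: (m,n)=(1,2) → π∥ = 1+2·λ ≈ 4.2361, π⊥ = 1+2·λ' ≈ -0.2361 ∉ [-0.2, 1.2) ⇒ out

2, 3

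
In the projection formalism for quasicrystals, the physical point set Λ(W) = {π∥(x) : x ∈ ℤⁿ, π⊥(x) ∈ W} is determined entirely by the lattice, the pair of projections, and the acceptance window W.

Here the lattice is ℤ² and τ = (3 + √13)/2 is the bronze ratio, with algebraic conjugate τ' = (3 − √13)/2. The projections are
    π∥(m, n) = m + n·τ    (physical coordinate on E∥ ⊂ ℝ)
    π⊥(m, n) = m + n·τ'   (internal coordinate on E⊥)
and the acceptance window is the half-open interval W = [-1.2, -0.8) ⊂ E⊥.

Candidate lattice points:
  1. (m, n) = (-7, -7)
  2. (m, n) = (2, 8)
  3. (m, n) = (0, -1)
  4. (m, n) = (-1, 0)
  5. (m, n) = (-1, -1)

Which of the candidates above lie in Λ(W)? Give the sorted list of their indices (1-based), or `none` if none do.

4

Compute τ' = (3−√13)/2 = -0.302776, so π⊥(m,n) = m -0.302776·n.
[1] lift (-7,-7): star map gives -4.880571; window check -1.2 ≤ -4.880571 < -0.8 is false → out
[2] lift (2,8): star map gives -0.422205; window check -1.2 ≤ -0.422205 < -0.8 is false → out
[3] lift (0,-1): star map gives 0.302776; window check -1.2 ≤ 0.302776 < -0.8 is false → out
[4] lift (-1,0): star map gives -1.000000; window check -1.2 ≤ -1.000000 < -0.8 is true → IN Λ
[5] lift (-1,-1): star map gives -0.697224; window check -1.2 ≤ -0.697224 < -0.8 is false → out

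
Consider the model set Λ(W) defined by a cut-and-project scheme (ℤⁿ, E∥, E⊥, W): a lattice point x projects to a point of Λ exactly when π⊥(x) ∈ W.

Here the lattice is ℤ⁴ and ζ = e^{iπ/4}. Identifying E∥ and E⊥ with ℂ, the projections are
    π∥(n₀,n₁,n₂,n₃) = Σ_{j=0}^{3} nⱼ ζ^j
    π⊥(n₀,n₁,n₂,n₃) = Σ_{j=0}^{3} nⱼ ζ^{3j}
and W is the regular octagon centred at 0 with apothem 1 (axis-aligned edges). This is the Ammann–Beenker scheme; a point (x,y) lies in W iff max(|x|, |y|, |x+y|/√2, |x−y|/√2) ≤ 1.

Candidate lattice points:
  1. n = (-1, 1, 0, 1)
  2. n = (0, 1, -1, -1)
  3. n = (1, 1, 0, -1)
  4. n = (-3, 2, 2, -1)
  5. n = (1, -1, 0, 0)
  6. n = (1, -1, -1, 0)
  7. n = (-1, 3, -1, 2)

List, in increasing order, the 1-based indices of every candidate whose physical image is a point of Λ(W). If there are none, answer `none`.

3

π⊥(n) = n₀ + n₁ζ³ + n₂ζ⁶ + n₃ζ⁹ where ζ = e^{iπ/4}.
#1 (-1, 1, 0, 1): internal (-1.00000, 1.41421); octagon support 1.70711 vs apothem 1 → ∉ W
#2 (0, 1, -1, -1): internal (-1.41421, 1.00000); octagon support 1.70711 vs apothem 1 → ∉ W
#3 (1, 1, 0, -1): internal (-0.41421, 0.00000); octagon support 0.41421 vs apothem 1 → ∈ W
#4 (-3, 2, 2, -1): internal (-5.12132, -1.29289); octagon support 5.12132 vs apothem 1 → ∉ W
#5 (1, -1, 0, 0): internal (1.70711, -0.70711); octagon support 1.70711 vs apothem 1 → ∉ W
#6 (1, -1, -1, 0): internal (1.70711, 0.29289); octagon support 1.70711 vs apothem 1 → ∉ W
#7 (-1, 3, -1, 2): internal (-1.70711, 4.53553); octagon support 4.53553 vs apothem 1 → ∉ W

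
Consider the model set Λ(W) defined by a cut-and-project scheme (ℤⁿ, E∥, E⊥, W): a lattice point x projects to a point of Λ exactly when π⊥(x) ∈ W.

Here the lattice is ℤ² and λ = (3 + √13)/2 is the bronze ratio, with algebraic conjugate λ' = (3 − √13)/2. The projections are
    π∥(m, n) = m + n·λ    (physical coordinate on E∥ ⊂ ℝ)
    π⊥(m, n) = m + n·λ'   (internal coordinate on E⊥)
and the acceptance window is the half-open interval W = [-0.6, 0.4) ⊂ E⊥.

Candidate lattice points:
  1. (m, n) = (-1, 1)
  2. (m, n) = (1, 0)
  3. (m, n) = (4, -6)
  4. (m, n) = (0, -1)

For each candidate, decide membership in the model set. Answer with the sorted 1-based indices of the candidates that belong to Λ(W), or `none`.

4

λ' = (3−√13)/2 ≈ -0.302776.
[1] lift (-1,1): star map gives -1.302776; window check -0.6 ≤ -1.302776 < 0.4 is false → out
[2] lift (1,0): star map gives 1.000000; window check -0.6 ≤ 1.000000 < 0.4 is false → out
[3] lift (4,-6): star map gives 5.816654; window check -0.6 ≤ 5.816654 < 0.4 is false → out
[4] lift (0,-1): star map gives 0.302776; window check -0.6 ≤ 0.302776 < 0.4 is true → IN Λ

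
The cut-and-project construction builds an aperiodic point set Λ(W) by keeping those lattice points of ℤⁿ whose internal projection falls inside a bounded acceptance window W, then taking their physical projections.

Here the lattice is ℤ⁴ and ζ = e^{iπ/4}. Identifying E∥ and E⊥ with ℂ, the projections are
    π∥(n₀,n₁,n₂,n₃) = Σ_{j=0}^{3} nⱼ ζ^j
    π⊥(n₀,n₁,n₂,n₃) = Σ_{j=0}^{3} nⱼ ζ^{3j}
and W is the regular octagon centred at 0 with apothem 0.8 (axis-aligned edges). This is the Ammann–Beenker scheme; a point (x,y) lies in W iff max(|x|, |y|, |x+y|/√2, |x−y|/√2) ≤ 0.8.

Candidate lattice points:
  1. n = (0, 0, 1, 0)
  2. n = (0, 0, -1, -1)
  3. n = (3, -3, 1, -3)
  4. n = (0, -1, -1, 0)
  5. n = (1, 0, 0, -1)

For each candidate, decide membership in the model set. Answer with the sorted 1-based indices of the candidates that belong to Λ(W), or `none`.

With ζ = e^{iπ/4} the internal vectors are ζ^0,ζ^3,ζ^6,ζ^9.
#1 (0, 0, 1, 0): internal (0.00000, -1.00000); octagon support 1.00000 vs apothem 0.8 → ∉ W
#2 (0, 0, -1, -1): internal (-0.70711, 0.29289); octagon support 0.70711 vs apothem 0.8 → ∈ W
#3 (3, -3, 1, -3): internal (3.00000, -5.24264); octagon support 5.82843 vs apothem 0.8 → ∉ W
#4 (0, -1, -1, 0): internal (0.70711, 0.29289); octagon support 0.70711 vs apothem 0.8 → ∈ W
#5 (1, 0, 0, -1): internal (0.29289, -0.70711); octagon support 0.70711 vs apothem 0.8 → ∈ W

2, 4, 5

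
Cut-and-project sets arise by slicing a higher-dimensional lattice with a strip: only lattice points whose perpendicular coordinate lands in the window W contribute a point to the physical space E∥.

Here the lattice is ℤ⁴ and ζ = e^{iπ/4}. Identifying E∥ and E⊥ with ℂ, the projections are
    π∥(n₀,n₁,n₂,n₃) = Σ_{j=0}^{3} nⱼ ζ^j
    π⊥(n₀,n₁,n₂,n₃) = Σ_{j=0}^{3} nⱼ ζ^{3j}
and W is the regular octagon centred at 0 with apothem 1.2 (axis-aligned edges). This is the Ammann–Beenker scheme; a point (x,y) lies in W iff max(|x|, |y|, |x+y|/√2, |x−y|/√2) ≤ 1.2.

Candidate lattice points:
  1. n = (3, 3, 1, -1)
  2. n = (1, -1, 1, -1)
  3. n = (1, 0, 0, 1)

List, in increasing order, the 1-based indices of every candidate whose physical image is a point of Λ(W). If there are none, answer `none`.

1

With ζ = e^{iπ/4} the internal vectors are ζ^0,ζ^3,ζ^6,ζ^9.
#1 (3, 3, 1, -1): internal (0.171573, 0.414214); octagon support 0.414214 vs apothem 1.2 → ∈ W
#2 (1, -1, 1, -1): internal (1.000000, -2.414214); octagon support 2.414214 vs apothem 1.2 → ∉ W
#3 (1, 0, 0, 1): internal (1.707107, 0.707107); octagon support 1.707107 vs apothem 1.2 → ∉ W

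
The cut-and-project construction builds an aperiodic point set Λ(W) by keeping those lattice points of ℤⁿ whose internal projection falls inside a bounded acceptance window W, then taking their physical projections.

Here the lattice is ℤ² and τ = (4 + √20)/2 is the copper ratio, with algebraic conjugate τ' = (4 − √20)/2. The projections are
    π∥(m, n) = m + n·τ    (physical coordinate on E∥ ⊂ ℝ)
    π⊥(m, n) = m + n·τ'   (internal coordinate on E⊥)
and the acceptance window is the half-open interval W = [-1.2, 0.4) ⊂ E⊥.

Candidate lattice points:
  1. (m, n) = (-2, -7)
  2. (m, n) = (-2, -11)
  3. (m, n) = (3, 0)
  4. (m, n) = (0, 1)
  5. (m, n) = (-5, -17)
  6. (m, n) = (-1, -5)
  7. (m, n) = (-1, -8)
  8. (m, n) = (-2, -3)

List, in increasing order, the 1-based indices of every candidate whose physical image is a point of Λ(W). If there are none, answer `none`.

1, 4, 5, 6

Compute τ' = (4−√20)/2 = -0.236068, so π⊥(m,n) = m -0.236068·n.
#1 (-2,-7): internal coord -2 + (-7)·τ' = -0.347524; -0.347524 ∈ [-1.2, 0.4) → IN Λ
#2 (-2,-11): internal coord -2 + (-11)·τ' = +0.596748; +0.596748 ∉ [-1.2, 0.4) → out
#3 (3,0): internal coord 3 + (0)·τ' = +3.000000; +3.000000 ∉ [-1.2, 0.4) → out
#4 (0,1): internal coord 0 + (1)·τ' = -0.236068; -0.236068 ∈ [-1.2, 0.4) → IN Λ
#5 (-5,-17): internal coord -5 + (-17)·τ' = -0.986844; -0.986844 ∈ [-1.2, 0.4) → IN Λ
#6 (-1,-5): internal coord -1 + (-5)·τ' = +0.180340; +0.180340 ∈ [-1.2, 0.4) → IN Λ
#7 (-1,-8): internal coord -1 + (-8)·τ' = +0.888544; +0.888544 ∉ [-1.2, 0.4) → out
#8 (-2,-3): internal coord -2 + (-3)·τ' = -1.291796; -1.291796 ∉ [-1.2, 0.4) → out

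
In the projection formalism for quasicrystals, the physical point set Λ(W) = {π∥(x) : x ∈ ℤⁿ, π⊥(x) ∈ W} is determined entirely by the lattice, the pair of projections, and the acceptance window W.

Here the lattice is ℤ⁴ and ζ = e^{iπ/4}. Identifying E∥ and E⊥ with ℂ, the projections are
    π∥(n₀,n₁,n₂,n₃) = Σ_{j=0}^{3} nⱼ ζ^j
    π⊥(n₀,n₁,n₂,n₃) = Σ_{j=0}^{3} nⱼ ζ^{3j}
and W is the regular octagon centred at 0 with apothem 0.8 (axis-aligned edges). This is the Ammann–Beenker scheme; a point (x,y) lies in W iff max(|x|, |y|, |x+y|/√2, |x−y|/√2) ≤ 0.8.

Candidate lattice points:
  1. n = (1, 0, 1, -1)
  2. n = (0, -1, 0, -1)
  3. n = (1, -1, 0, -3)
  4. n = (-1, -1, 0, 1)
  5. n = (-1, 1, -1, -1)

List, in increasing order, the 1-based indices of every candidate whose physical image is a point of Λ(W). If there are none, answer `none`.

4

π⊥(n) = n₀ + n₁ζ³ + n₂ζ⁶ + n₃ζ⁹ where ζ = e^{iπ/4}.
candidate 1: n = (1, 0, 1, -1) → π⊥ ≈ (+0.2929, -1.7071); max(|x|,|y|,|x±y|/√2) = 1.7071 > 0.8 ⇒ ∉ W
candidate 2: n = (0, -1, 0, -1) → π⊥ ≈ (+0.0000, -1.4142); max(|x|,|y|,|x±y|/√2) = 1.4142 > 0.8 ⇒ ∉ W
candidate 3: n = (1, -1, 0, -3) → π⊥ ≈ (-0.4142, -2.8284); max(|x|,|y|,|x±y|/√2) = 2.8284 > 0.8 ⇒ ∉ W
candidate 4: n = (-1, -1, 0, 1) → π⊥ ≈ (+0.4142, +0.0000); max(|x|,|y|,|x±y|/√2) = 0.4142 ≤ 0.8 ⇒ ∈ W
candidate 5: n = (-1, 1, -1, -1) → π⊥ ≈ (-2.4142, +1.0000); max(|x|,|y|,|x±y|/√2) = 2.4142 > 0.8 ⇒ ∉ W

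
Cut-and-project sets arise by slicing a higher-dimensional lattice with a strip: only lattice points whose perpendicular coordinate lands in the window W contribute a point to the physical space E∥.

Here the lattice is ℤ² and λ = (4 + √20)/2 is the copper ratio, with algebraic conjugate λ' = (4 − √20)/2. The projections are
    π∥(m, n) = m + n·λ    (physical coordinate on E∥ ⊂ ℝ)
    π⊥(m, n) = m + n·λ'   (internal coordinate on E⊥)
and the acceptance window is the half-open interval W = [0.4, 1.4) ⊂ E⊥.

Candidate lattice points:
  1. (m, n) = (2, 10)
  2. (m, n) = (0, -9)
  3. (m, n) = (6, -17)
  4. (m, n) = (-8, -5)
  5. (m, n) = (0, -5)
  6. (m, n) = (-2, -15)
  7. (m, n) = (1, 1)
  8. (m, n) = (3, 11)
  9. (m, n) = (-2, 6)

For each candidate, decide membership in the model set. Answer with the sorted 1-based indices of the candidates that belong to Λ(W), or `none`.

λ' = (4−√20)/2 ≈ -0.236068.
candidate 1: (m,n)=(2,10) → π∥ = 2+10·λ ≈ 44.360680, π⊥ = 2+10·λ' ≈ -0.360680 ∉ [0.4, 1.4) ⇒ out
candidate 2: (m,n)=(0,-9) → π∥ = 0-9·λ ≈ -38.124612, π⊥ = 0-9·λ' ≈ 2.124612 ∉ [0.4, 1.4) ⇒ out
candidate 3: (m,n)=(6,-17) → π∥ = 6-17·λ ≈ -66.013156, π⊥ = 6-17·λ' ≈ 10.013156 ∉ [0.4, 1.4) ⇒ out
candidate 4: (m,n)=(-8,-5) → π∥ = -8-5·λ ≈ -29.180340, π⊥ = -8-5·λ' ≈ -6.819660 ∉ [0.4, 1.4) ⇒ out
candidate 5: (m,n)=(0,-5) → π∥ = 0-5·λ ≈ -21.180340, π⊥ = 0-5·λ' ≈ 1.180340 ∈ [0.4, 1.4) ⇒ IN Λ
candidate 6: (m,n)=(-2,-15) → π∥ = -2-15·λ ≈ -65.541020, π⊥ = -2-15·λ' ≈ 1.541020 ∉ [0.4, 1.4) ⇒ out
candidate 7: (m,n)=(1,1) → π∥ = 1+1·λ ≈ 5.236068, π⊥ = 1+1·λ' ≈ 0.763932 ∈ [0.4, 1.4) ⇒ IN Λ
candidate 8: (m,n)=(3,11) → π∥ = 3+11·λ ≈ 49.596748, π⊥ = 3+11·λ' ≈ 0.403252 ∈ [0.4, 1.4) ⇒ IN Λ
candidate 9: (m,n)=(-2,6) → π∥ = -2+6·λ ≈ 23.416408, π⊥ = -2+6·λ' ≈ -3.416408 ∉ [0.4, 1.4) ⇒ out

5, 7, 8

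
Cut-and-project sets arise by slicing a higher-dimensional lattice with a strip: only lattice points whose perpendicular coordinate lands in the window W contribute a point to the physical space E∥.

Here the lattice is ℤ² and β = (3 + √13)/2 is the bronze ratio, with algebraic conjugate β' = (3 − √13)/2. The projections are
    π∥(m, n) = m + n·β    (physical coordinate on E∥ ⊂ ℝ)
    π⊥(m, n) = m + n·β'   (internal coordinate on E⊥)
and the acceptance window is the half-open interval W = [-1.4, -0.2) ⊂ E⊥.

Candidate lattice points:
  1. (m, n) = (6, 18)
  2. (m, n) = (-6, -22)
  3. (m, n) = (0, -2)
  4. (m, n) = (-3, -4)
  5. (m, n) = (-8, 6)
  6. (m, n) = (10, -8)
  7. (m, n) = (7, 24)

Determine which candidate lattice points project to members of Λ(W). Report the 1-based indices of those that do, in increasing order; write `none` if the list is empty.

7

β' = (3−√13)/2 ≈ -0.302776.
[1] lift (6,18): star map gives 0.550039; window check -1.4 ≤ 0.550039 < -0.2 is false → out
[2] lift (-6,-22): star map gives 0.661064; window check -1.4 ≤ 0.661064 < -0.2 is false → out
[3] lift (0,-2): star map gives 0.605551; window check -1.4 ≤ 0.605551 < -0.2 is false → out
[4] lift (-3,-4): star map gives -1.788897; window check -1.4 ≤ -1.788897 < -0.2 is false → out
[5] lift (-8,6): star map gives -9.816654; window check -1.4 ≤ -9.816654 < -0.2 is false → out
[6] lift (10,-8): star map gives 12.422205; window check -1.4 ≤ 12.422205 < -0.2 is false → out
[7] lift (7,24): star map gives -0.266615; window check -1.4 ≤ -0.266615 < -0.2 is true → IN Λ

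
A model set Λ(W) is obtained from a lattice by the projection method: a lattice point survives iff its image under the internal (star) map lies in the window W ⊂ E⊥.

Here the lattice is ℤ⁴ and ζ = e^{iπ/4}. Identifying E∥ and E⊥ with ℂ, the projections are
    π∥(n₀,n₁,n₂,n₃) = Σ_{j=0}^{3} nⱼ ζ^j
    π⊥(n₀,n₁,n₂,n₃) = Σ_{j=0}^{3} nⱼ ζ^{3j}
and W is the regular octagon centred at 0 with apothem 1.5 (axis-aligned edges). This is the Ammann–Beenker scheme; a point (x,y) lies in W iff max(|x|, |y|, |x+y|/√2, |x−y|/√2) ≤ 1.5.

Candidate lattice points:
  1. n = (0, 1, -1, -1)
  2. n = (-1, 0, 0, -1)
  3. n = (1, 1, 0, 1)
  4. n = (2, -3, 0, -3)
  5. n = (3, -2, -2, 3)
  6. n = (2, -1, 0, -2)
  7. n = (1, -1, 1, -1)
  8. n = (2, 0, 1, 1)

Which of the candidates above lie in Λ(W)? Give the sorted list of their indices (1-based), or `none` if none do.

With ζ = e^{iπ/4} the internal vectors are ζ^0,ζ^3,ζ^6,ζ^9.
candidate 1: n = (0, 1, -1, -1) → π⊥ ≈ (-1.41421, +1.00000); max(|x|,|y|,|x±y|/√2) = 1.70711 > 1.5 ⇒ ∉ W
candidate 2: n = (-1, 0, 0, -1) → π⊥ ≈ (-1.70711, -0.70711); max(|x|,|y|,|x±y|/√2) = 1.70711 > 1.5 ⇒ ∉ W
candidate 3: n = (1, 1, 0, 1) → π⊥ ≈ (+1.00000, +1.41421); max(|x|,|y|,|x±y|/√2) = 1.70711 > 1.5 ⇒ ∉ W
candidate 4: n = (2, -3, 0, -3) → π⊥ ≈ (+2.00000, -4.24264); max(|x|,|y|,|x±y|/√2) = 4.41421 > 1.5 ⇒ ∉ W
candidate 5: n = (3, -2, -2, 3) → π⊥ ≈ (+6.53553, +2.70711); max(|x|,|y|,|x±y|/√2) = 6.53553 > 1.5 ⇒ ∉ W
candidate 6: n = (2, -1, 0, -2) → π⊥ ≈ (+1.29289, -2.12132); max(|x|,|y|,|x±y|/√2) = 2.41421 > 1.5 ⇒ ∉ W
candidate 7: n = (1, -1, 1, -1) → π⊥ ≈ (+1.00000, -2.41421); max(|x|,|y|,|x±y|/√2) = 2.41421 > 1.5 ⇒ ∉ W
candidate 8: n = (2, 0, 1, 1) → π⊥ ≈ (+2.70711, -0.29289); max(|x|,|y|,|x±y|/√2) = 2.70711 > 1.5 ⇒ ∉ W

none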